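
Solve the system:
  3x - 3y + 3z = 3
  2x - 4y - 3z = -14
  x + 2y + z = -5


Using Cramer's rule. Expand each determinant along the first row.
D  = 3*[(-4)*1 - (-3)*2] - (-3)*[2*1 - (-3)*1] + 3*[2*2 - (-4)*1]
  = 3*(2) - (-3)*(5) + 3*(8) = 45
Dx = 3*[(-4)*1 - (-3)*2] - (-3)*[(-14)*1 - (-3)*(-5)] + 3*[(-14)*2 - (-4)*(-5)]
  = 3*(2) - (-3)*(-29) + 3*(-48) = -225
Dy = 3*[(-14)*1 - (-3)*(-5)] - 3*[2*1 - (-3)*1] + 3*[2*(-5) - (-14)*1]
  = 3*(-29) - 3*(5) + 3*(4) = -90
Dz = 3*[(-4)*(-5) - (-14)*2] - (-3)*[2*(-5) - (-14)*1] + 3*[2*2 - (-4)*1]
  = 3*(48) - (-3)*(4) + 3*(8) = 180
x = Dx/D = -225/45 = -5, y = Dy/D = -90/45 = -2, z = Dz/D = 180/45 = 4
Check eq1: (3)(-5) + (-3)(-2) + (3)(4) = 3 = 3 ✓
Check eq2: (2)(-5) + (-4)(-2) + (-3)(4) = -14 = -14 ✓
Check eq3: (1)(-5) + (2)(-2) + (1)(4) = -5 = -5 ✓

x = -5, y = -2, z = 4


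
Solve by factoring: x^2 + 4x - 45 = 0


We need two numbers that multiply to -45 and add to 4.
Those numbers are -5 and 9 (since (-5) * 9 = -45 and (-5) + 9 = 4).
So x^2 + 4x - 45 = (x - 5)(x + 9) = 0
Setting each factor to zero: x = 5 or x = -9

x = -9, x = 5


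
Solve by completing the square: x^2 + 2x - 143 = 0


Start: x^2 + 2x - 143 = 0
Move constant: x^2 + 2x = 143
Half of 2 is 1, squared is 1
Add 1 to both sides: x^2 + 2x + 1 = 144
(x + 1)^2 = 144
x + 1 = ±12
x = -1 + 12 = 11 or x = -1 - 12 = -13

x = -13, x = 11


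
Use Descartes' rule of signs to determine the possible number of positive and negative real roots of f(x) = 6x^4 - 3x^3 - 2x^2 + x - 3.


Descartes' rule of signs:

For positive roots, count sign changes in f(x) = 6x^4 - 3x^3 - 2x^2 + x - 3:
Signs of coefficients: +, -, -, +, -
Number of sign changes: 3
Possible positive real roots: 3, 1

For negative roots, examine f(-x) = 6x^4 + 3x^3 - 2x^2 - x - 3:
Signs of coefficients: +, +, -, -, -
Number of sign changes: 1
Possible negative real roots: 1

Positive roots: 3 or 1; Negative roots: 1


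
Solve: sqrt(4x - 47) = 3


Square both sides: 4x - 47 = 3^2 = 9
4x = 9 + 47 = 56
x = 14
Check: sqrt(4*14 - 47) = sqrt(9) = 3 ✓

x = 14


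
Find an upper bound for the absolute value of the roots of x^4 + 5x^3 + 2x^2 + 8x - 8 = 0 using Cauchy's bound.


Cauchy's bound: all roots r satisfy |r| <= 1 + max(|a_i/a_n|) for i = 0,...,n-1
where a_n is the leading coefficient.

Coefficients: [1, 5, 2, 8, -8]
Leading coefficient a_n = 1
Ratios |a_i/a_n|: 5, 2, 8, 8
Maximum ratio: 8
Cauchy's bound: |r| <= 1 + 8 = 9

Upper bound = 9


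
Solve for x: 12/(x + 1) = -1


Multiply both sides by (x + 1): 12 = -1(x + 1)
Distribute: 12 = -x - 1
-x = 12 + 1 = 13
x = -13

x = -13


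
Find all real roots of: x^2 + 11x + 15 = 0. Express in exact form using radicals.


Using the quadratic formula: x = (-b ± sqrt(b^2 - 4ac)) / (2a)
Here a = 1, b = 11, c = 15
Discriminant = b^2 - 4ac = 11^2 - 4(1)(15) = 121 - 60 = 61
Since discriminant = 61 > 0, there are two real roots.
x = (-11 ± sqrt(61)) / 2
Numerically: x ≈ -1.5949 or x ≈ -9.4051

x = (-11 + sqrt(61)) / 2 or x = (-11 - sqrt(61)) / 2


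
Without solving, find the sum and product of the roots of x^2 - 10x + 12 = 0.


By Vieta's formulas for ax^2 + bx + c = 0:
  Sum of roots = -b/a
  Product of roots = c/a

Here a = 1, b = -10, c = 12
Sum = -(-10)/1 = 10
Product = 12/1 = 12

Sum = 10, Product = 12


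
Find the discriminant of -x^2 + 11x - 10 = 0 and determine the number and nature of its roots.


For ax^2 + bx + c = 0, discriminant D = b^2 - 4ac
Here a = -1, b = 11, c = -10
D = (11)^2 - 4(-1)(-10) = 121 - 40 = 81

D = 81 > 0 and is a perfect square (sqrt = 9)
The equation has 2 distinct real rational roots.

Discriminant = 81, 2 distinct real rational roots


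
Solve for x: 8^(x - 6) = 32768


Express both sides with the same base.
32768 = 8^5
Since the bases match, equate exponents: x - 6 = 5
So x = 5 - (-6) = 11

x = 11


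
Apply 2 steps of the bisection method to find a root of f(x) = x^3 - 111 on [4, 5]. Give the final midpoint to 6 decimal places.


f(x) = x^3 - 111
f(4) = -47 < 0
f(5) = 14 > 0

Step 1: midpoint = (4.000000 + 5.000000)/2 = 4.500000
  f(4.500000) = -19.875000
  f(mid) < 0, so root is in [4.500000, 5.000000]

Step 2: midpoint = (4.500000 + 5.000000)/2 = 4.750000
  f(4.750000) = -3.828125
  f(mid) < 0, so root is in [4.750000, 5.000000]

midpoint = 4.750000


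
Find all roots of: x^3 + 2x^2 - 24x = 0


The constant term is 0, so x = 0 is a root. Factor out x:
  x^2 + 2x - 24 = 0
Solve the quadratic x^2 + 2x - 24 = 0: discriminant = 2^2 - 4(1)(-24) = 4 + 96 = 100.
sqrt(100) = 10, so x = (-2 ± 10)/2: x = 4 or x = -6.
Collecting all roots found:

x = -6, x = 0, x = 4


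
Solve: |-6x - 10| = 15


An absolute value equation |expr| = 15 gives two cases:
Case 1: -6x - 10 = 15
  -6x = 25, so x = -25/6
Case 2: -6x - 10 = -15
  -6x = -5, so x = 5/6

x = -25/6, x = 5/6


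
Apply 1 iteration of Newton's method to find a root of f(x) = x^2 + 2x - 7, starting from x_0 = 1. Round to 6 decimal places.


Newton's method: x_(n+1) = x_n - f(x_n)/f'(x_n)
f(x) = x^2 + 2x - 7
f'(x) = 2x + 2

Iteration 1:
  f(1.000000) = -4.000000
  f'(1.000000) = 4.000000
  x_1 = 1.000000 - (-4.000000)/(4.000000) = 2.000000

x_1 = 2.000000


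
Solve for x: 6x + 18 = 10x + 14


Starting with: 6x + 18 = 10x + 14
Move all x terms to left: (6 - 10)x = 14 - 18
Simplify: -4x = -4
Divide both sides by -4: x = 1

x = 1


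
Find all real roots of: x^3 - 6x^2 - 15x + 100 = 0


Let p(x) = x^3 - 6x^2 - 15x + 100. By the rational root theorem (leading coefficient 1), any rational root is an integer divisor of 100: try ±1, ±2, ... in turn.
Test x = 1: value = 80 ≠ 0.
Test x = -1: value = 108 ≠ 0.
Test x = 2: value = 54 ≠ 0.
Test x = -2: value = 98 ≠ 0.
Test x = 4: value = 8 ≠ 0.
Test x = -4: value = 0 ✓, so (x + 4) is a factor.
Synthetic division by (x + 4): bring down 1; 1(-4) - 6 = -10; (-10)(-4) - 15 = 25; 25(-4) + 100 = 0 → quotient x^2 - 10x + 25, remainder 0.
Solve the quadratic x^2 - 10x + 25 = 0: discriminant = (-10)^2 - 4(1)(25) = 100 - 100 = 0.
Discriminant = 0, so a double root: x = 10/2 = 5.

x = -4, x = 5 (multiplicity 2)


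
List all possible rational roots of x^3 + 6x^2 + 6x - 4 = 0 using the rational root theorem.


Rational root theorem: possible roots are ±p/q where:
  p divides the constant term (-4): p ∈ {1, 2, 4}
  q divides the leading coefficient (1): q ∈ {1}

All possible rational roots: -4, -2, -1, 1, 2, 4

-4, -2, -1, 1, 2, 4


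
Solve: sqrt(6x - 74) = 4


Square both sides: 6x - 74 = 4^2 = 16
6x = 16 + 74 = 90
x = 15
Check: sqrt(6*15 - 74) = sqrt(16) = 4 ✓

x = 15


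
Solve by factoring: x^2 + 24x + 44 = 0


We need two numbers that multiply to 44 and add to 24.
Those numbers are 2 and 22 (since 2 * 22 = 44 and 2 + 22 = 24).
So x^2 + 24x + 44 = (x + 2)(x + 22) = 0
Setting each factor to zero: x = -2 or x = -22

x = -22, x = -2


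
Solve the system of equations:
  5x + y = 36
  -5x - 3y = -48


Using Cramer's rule:
Determinant D = (5)(-3) - (-5)(1) = -15 + 5 = -10
Dx = (36)(-3) - (-48)(1) = -108 + 48 = -60
Dy = (5)(-48) - (-5)(36) = -240 + 180 = -60
x = Dx/D = -60/-10 = 6
y = Dy/D = -60/-10 = 6

x = 6, y = 6


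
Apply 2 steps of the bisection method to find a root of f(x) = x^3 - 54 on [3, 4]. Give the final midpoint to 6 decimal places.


f(x) = x^3 - 54
f(3) = -27 < 0
f(4) = 10 > 0

Step 1: midpoint = (3.000000 + 4.000000)/2 = 3.500000
  f(3.500000) = -11.125000
  f(mid) < 0, so root is in [3.500000, 4.000000]

Step 2: midpoint = (3.500000 + 4.000000)/2 = 3.750000
  f(3.750000) = -1.265625
  f(mid) < 0, so root is in [3.750000, 4.000000]

midpoint = 3.750000


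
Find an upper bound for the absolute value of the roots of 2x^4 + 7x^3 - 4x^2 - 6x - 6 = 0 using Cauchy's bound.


Cauchy's bound: all roots r satisfy |r| <= 1 + max(|a_i/a_n|) for i = 0,...,n-1
where a_n is the leading coefficient.

Coefficients: [2, 7, -4, -6, -6]
Leading coefficient a_n = 2
Ratios |a_i/a_n|: 7/2, 2, 3, 3
Maximum ratio: 7/2
Cauchy's bound: |r| <= 1 + 7/2 = 9/2

Upper bound = 9/2


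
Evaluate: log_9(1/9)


We need the exponent such that 9^? = 1/9
9^(-1) = 1/9^1 = 1/9
Therefore log_9(1/9) = -1

-1


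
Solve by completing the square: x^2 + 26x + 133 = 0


Start: x^2 + 26x + 133 = 0
Move constant: x^2 + 26x = -133
Half of 26 is 13, squared is 169
Add 169 to both sides: x^2 + 26x + 169 = 36
(x + 13)^2 = 36
x + 13 = ±6
x = -13 + 6 = -7 or x = -13 - 6 = -19

x = -19, x = -7


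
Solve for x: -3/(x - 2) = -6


Multiply both sides by (x - 2): -3 = -6(x - 2)
Distribute: -3 = -6x + 12
-6x = -3 - 12 = -15
x = 5/2

x = 5/2


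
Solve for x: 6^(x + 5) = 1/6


Express both sides with the same base.
1/6 = 6^(-1)
Since the bases match, equate exponents: x + 5 = -1
So x = -1 - (5) = -6

x = -6


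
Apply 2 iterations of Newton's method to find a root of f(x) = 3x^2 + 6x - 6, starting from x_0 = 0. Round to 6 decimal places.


Newton's method: x_(n+1) = x_n - f(x_n)/f'(x_n)
f(x) = 3x^2 + 6x - 6
f'(x) = 6x + 6

Iteration 1:
  f(0.000000) = -6.000000
  f'(0.000000) = 6.000000
  x_1 = 0.000000 - (-6.000000)/(6.000000) = 1.000000

Iteration 2:
  f(1.000000) = 3.000000
  f'(1.000000) = 12.000000
  x_2 = 1.000000 - (3.000000)/(12.000000) = 0.750000

x_2 = 0.750000


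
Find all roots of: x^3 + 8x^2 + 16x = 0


The constant term is 0, so x = 0 is a root. Factor out x:
  x^2 + 8x + 16 = 0
Solve the quadratic x^2 + 8x + 16 = 0: discriminant = 8^2 - 4(1)(16) = 64 - 64 = 0.
Discriminant = 0, so a double root: x = -8/2 = -4.
Collecting all roots found:

x = -4 (multiplicity 2), x = 0


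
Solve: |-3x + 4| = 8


An absolute value equation |expr| = 8 gives two cases:
Case 1: -3x + 4 = 8
  -3x = 4, so x = -4/3
Case 2: -3x + 4 = -8
  -3x = -12, so x = 4

x = -4/3, x = 4


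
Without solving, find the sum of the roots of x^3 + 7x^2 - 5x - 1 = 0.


By Vieta's formulas for x^3 + bx^2 + cx + d = 0:
  r1 + r2 + r3 = -b/a = -7
  r1*r2 + r1*r3 + r2*r3 = c/a = -5
  r1*r2*r3 = -d/a = 1


Sum = -7


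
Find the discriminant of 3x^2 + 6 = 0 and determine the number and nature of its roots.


For ax^2 + bx + c = 0, discriminant D = b^2 - 4ac
Here a = 3, b = 0, c = 6
D = (0)^2 - 4(3)(6) = 0 - 72 = -72

D = -72 < 0
The equation has no real roots (2 complex conjugate roots).

Discriminant = -72, no real roots (2 complex conjugate roots)


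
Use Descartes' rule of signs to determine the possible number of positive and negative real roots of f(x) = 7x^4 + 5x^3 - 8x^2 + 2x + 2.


Descartes' rule of signs:

For positive roots, count sign changes in f(x) = 7x^4 + 5x^3 - 8x^2 + 2x + 2:
Signs of coefficients: +, +, -, +, +
Number of sign changes: 2
Possible positive real roots: 2, 0

For negative roots, examine f(-x) = 7x^4 - 5x^3 - 8x^2 - 2x + 2:
Signs of coefficients: +, -, -, -, +
Number of sign changes: 2
Possible negative real roots: 2, 0

Positive roots: 2 or 0; Negative roots: 2 or 0


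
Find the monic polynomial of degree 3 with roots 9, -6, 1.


A monic polynomial with roots 9, -6, 1 is:
p(x) = (x - 9)(x + 6)(x - 1)
After multiplying by (x - 9): x - 9
After multiplying by (x + 6): x^2 - 3x - 54
After multiplying by (x - 1): x^3 - 4x^2 - 51x + 54

x^3 - 4x^2 - 51x + 54


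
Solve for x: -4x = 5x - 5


Starting with: -4x = 5x - 5
Move all x terms to left: (-4 - 5)x = -5 - 0
Simplify: -9x = -5
Divide both sides by -9: x = 5/9

x = 5/9


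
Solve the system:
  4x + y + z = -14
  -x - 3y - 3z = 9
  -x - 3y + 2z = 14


Using Cramer's rule. Expand each determinant along the first row.
D  = 4*[(-3)*2 - (-3)*(-3)] - 1*[(-1)*2 - (-3)*(-1)] + 1*[(-1)*(-3) - (-3)*(-1)]
  = 4*(-15) - 1*(-5) + 1*(0) = -55
Dx = (-14)*[(-3)*2 - (-3)*(-3)] - 1*[9*2 - (-3)*14] + 1*[9*(-3) - (-3)*14]
  = (-14)*(-15) - 1*(60) + 1*(15) = 165
Dy = 4*[9*2 - (-3)*14] - (-14)*[(-1)*2 - (-3)*(-1)] + 1*[(-1)*14 - 9*(-1)]
  = 4*(60) - (-14)*(-5) + 1*(-5) = 165
Dz = 4*[(-3)*14 - 9*(-3)] - 1*[(-1)*14 - 9*(-1)] + (-14)*[(-1)*(-3) - (-3)*(-1)]
  = 4*(-15) - 1*(-5) + (-14)*(0) = -55
x = Dx/D = 165/-55 = -3, y = Dy/D = 165/-55 = -3, z = Dz/D = -55/-55 = 1
Check eq1: (4)(-3) + (1)(-3) + (1)(1) = -14 = -14 ✓
Check eq2: (-1)(-3) + (-3)(-3) + (-3)(1) = 9 = 9 ✓
Check eq3: (-1)(-3) + (-3)(-3) + (2)(1) = 14 = 14 ✓

x = -3, y = -3, z = 1


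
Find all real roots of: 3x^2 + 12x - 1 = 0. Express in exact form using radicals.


Using the quadratic formula: x = (-b ± sqrt(b^2 - 4ac)) / (2a)
Here a = 3, b = 12, c = -1
Discriminant = b^2 - 4ac = 12^2 - 4(3)(-1) = 144 + 12 = 156
Since discriminant = 156 > 0, there are two real roots.
x = (-12 ± 2*sqrt(39)) / 6
Simplifying: x = (-6 ± sqrt(39)) / 3
Numerically: x ≈ 0.0817 or x ≈ -4.0817

x = (-6 + sqrt(39)) / 3 or x = (-6 - sqrt(39)) / 3


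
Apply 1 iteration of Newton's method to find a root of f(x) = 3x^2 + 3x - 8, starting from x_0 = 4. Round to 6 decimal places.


Newton's method: x_(n+1) = x_n - f(x_n)/f'(x_n)
f(x) = 3x^2 + 3x - 8
f'(x) = 6x + 3

Iteration 1:
  f(4.000000) = 52.000000
  f'(4.000000) = 27.000000
  x_1 = 4.000000 - (52.000000)/(27.000000) = 2.074074

x_1 = 2.074074


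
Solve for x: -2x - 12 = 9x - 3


Starting with: -2x - 12 = 9x - 3
Move all x terms to left: (-2 - 9)x = -3 + 12
Simplify: -11x = 9
Divide both sides by -11: x = -9/11

x = -9/11


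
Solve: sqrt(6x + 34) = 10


Square both sides: 6x + 34 = 10^2 = 100
6x = 100 - 34 = 66
x = 11
Check: sqrt(6*11 + 34) = sqrt(100) = 10 ✓

x = 11


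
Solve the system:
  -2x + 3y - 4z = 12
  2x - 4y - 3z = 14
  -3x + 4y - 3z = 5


Using Cramer's rule. Expand each determinant along the first row.
D  = (-2)*[(-4)*(-3) - (-3)*4] - 3*[2*(-3) - (-3)*(-3)] + (-4)*[2*4 - (-4)*(-3)]
  = (-2)*(24) - 3*(-15) + (-4)*(-4) = 13
Dx = 12*[(-4)*(-3) - (-3)*4] - 3*[14*(-3) - (-3)*5] + (-4)*[14*4 - (-4)*5]
  = 12*(24) - 3*(-27) + (-4)*(76) = 65
Dy = (-2)*[14*(-3) - (-3)*5] - 12*[2*(-3) - (-3)*(-3)] + (-4)*[2*5 - 14*(-3)]
  = (-2)*(-27) - 12*(-15) + (-4)*(52) = 26
Dz = (-2)*[(-4)*5 - 14*4] - 3*[2*5 - 14*(-3)] + 12*[2*4 - (-4)*(-3)]
  = (-2)*(-76) - 3*(52) + 12*(-4) = -52
x = Dx/D = 65/13 = 5, y = Dy/D = 26/13 = 2, z = Dz/D = -52/13 = -4
Check eq1: (-2)(5) + (3)(2) + (-4)(-4) = 12 = 12 ✓
Check eq2: (2)(5) + (-4)(2) + (-3)(-4) = 14 = 14 ✓
Check eq3: (-3)(5) + (4)(2) + (-3)(-4) = 5 = 5 ✓

x = 5, y = 2, z = -4


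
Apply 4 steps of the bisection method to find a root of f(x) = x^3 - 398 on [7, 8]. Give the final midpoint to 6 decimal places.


f(x) = x^3 - 398
f(7) = -55 < 0
f(8) = 114 > 0

Step 1: midpoint = (7.000000 + 8.000000)/2 = 7.500000
  f(7.500000) = 23.875000
  f(mid) > 0, so root is in [7.000000, 7.500000]

Step 2: midpoint = (7.000000 + 7.500000)/2 = 7.250000
  f(7.250000) = -16.921875
  f(mid) < 0, so root is in [7.250000, 7.500000]

Step 3: midpoint = (7.250000 + 7.500000)/2 = 7.375000
  f(7.375000) = 3.130859
  f(mid) > 0, so root is in [7.250000, 7.375000]

Step 4: midpoint = (7.250000 + 7.375000)/2 = 7.312500
  f(7.312500) = -6.981201
  f(mid) < 0, so root is in [7.312500, 7.375000]

midpoint = 7.312500


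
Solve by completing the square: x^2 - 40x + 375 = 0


Start: x^2 - 40x + 375 = 0
Move constant: x^2 - 40x = -375
Half of -40 is -20, squared is 400
Add 400 to both sides: x^2 - 40x + 400 = 25
(x - 20)^2 = 25
x - 20 = ±5
x = 20 + 5 = 25 or x = 20 - 5 = 15

x = 15, x = 25


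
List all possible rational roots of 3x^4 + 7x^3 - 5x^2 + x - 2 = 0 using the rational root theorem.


Rational root theorem: possible roots are ±p/q where:
  p divides the constant term (-2): p ∈ {1, 2}
  q divides the leading coefficient (3): q ∈ {1, 3}

All possible rational roots: -2, -1, -2/3, -1/3, 1/3, 2/3, 1, 2

-2, -1, -2/3, -1/3, 1/3, 2/3, 1, 2


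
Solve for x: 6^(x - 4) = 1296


Express both sides with the same base.
1296 = 6^4
Since the bases match, equate exponents: x - 4 = 4
So x = 4 - (-4) = 8

x = 8


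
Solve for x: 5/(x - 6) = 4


Multiply both sides by (x - 6): 5 = 4(x - 6)
Distribute: 5 = 4x - 24
4x = 5 + 24 = 29
x = 29/4

x = 29/4


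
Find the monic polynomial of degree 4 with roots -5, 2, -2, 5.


A monic polynomial with roots -5, 2, -2, 5 is:
p(x) = (x + 5)(x - 2)(x + 2)(x - 5)
After multiplying by (x + 5): x + 5
After multiplying by (x - 2): x^2 + 3x - 10
After multiplying by (x + 2): x^3 + 5x^2 - 4x - 20
After multiplying by (x - 5): x^4 - 29x^2 + 100

x^4 - 29x^2 + 100


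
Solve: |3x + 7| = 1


An absolute value equation |expr| = 1 gives two cases:
Case 1: 3x + 7 = 1
  3x = -6, so x = -2
Case 2: 3x + 7 = -1
  3x = -8, so x = -8/3

x = -8/3, x = -2


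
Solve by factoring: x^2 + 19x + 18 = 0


We need two numbers that multiply to 18 and add to 19.
Those numbers are 1 and 18 (since 1 * 18 = 18 and 1 + 18 = 19).
So x^2 + 19x + 18 = (x + 1)(x + 18) = 0
Setting each factor to zero: x = -1 or x = -18

x = -18, x = -1


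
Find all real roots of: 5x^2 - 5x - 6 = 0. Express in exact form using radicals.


Using the quadratic formula: x = (-b ± sqrt(b^2 - 4ac)) / (2a)
Here a = 5, b = -5, c = -6
Discriminant = b^2 - 4ac = (-5)^2 - 4(5)(-6) = 25 + 120 = 145
Since discriminant = 145 > 0, there are two real roots.
x = (5 ± sqrt(145)) / 10
Numerically: x ≈ 1.7042 or x ≈ -0.7042

x = (5 + sqrt(145)) / 10 or x = (5 - sqrt(145)) / 10


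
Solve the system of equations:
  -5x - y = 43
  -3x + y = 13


Using Cramer's rule:
Determinant D = (-5)(1) - (-3)(-1) = -5 - 3 = -8
Dx = (43)(1) - (13)(-1) = 43 + 13 = 56
Dy = (-5)(13) - (-3)(43) = -65 + 129 = 64
x = Dx/D = 56/-8 = -7
y = Dy/D = 64/-8 = -8

x = -7, y = -8


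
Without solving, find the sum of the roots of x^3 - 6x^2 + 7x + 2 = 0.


By Vieta's formulas for x^3 + bx^2 + cx + d = 0:
  r1 + r2 + r3 = -b/a = 6
  r1*r2 + r1*r3 + r2*r3 = c/a = 7
  r1*r2*r3 = -d/a = -2


Sum = 6


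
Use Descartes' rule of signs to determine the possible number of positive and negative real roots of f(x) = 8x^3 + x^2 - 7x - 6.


Descartes' rule of signs:

For positive roots, count sign changes in f(x) = 8x^3 + x^2 - 7x - 6:
Signs of coefficients: +, +, -, -
Number of sign changes: 1
Possible positive real roots: 1

For negative roots, examine f(-x) = -8x^3 + x^2 + 7x - 6:
Signs of coefficients: -, +, +, -
Number of sign changes: 2
Possible negative real roots: 2, 0

Positive roots: 1; Negative roots: 2 or 0


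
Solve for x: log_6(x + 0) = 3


Convert to exponential form: x + 0 = 6^3 = 216
x = 216 - 0 = 216
Check: log_6(216 + 0) = log_6(216) = log_6(216) = 3 ✓

x = 216


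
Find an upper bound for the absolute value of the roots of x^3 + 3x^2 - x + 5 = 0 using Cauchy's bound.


Cauchy's bound: all roots r satisfy |r| <= 1 + max(|a_i/a_n|) for i = 0,...,n-1
where a_n is the leading coefficient.

Coefficients: [1, 3, -1, 5]
Leading coefficient a_n = 1
Ratios |a_i/a_n|: 3, 1, 5
Maximum ratio: 5
Cauchy's bound: |r| <= 1 + 5 = 6

Upper bound = 6


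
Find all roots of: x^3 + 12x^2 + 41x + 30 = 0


Let p(x) = x^3 + 12x^2 + 41x + 30. By the rational root theorem (leading coefficient 1), any rational root is an integer divisor of 30: try ±1, ±2, ... in turn.
Test x = 1: value = 84 ≠ 0.
Test x = -1: value = 0 ✓, so (x + 1) is a factor.
Synthetic division by (x + 1): bring down 1; 1(-1) + 12 = 11; 11(-1) + 41 = 30; 30(-1) + 30 = 0 → quotient x^2 + 11x + 30, remainder 0.
Solve the quadratic x^2 + 11x + 30 = 0: discriminant = 11^2 - 4(1)(30) = 121 - 120 = 1.
sqrt(1) = 1, so x = (-11 ± 1)/2: x = -5 or x = -6.
Collecting all roots found:

x = -6, x = -5, x = -1


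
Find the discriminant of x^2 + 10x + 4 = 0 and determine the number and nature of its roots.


For ax^2 + bx + c = 0, discriminant D = b^2 - 4ac
Here a = 1, b = 10, c = 4
D = (10)^2 - 4(1)(4) = 100 - 16 = 84

D = 84 > 0 but not a perfect square
The equation has 2 distinct real irrational roots.

Discriminant = 84, 2 distinct real irrational roots


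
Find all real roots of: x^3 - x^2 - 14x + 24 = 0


Let p(x) = x^3 - x^2 - 14x + 24. By the rational root theorem (leading coefficient 1), any rational root is an integer divisor of 24: try ±1, ±2, ... in turn.
Test x = 1: value = 10 ≠ 0.
Test x = -1: value = 36 ≠ 0.
Test x = 2: value = 0 ✓, so (x - 2) is a factor.
Synthetic division by (x - 2): bring down 1; 1(2) - 1 = 1; 1(2) - 14 = -12; (-12)(2) + 24 = 0 → quotient x^2 + x - 12, remainder 0.
Solve the quadratic x^2 + x - 12 = 0: discriminant = 1^2 - 4(1)(-12) = 1 + 48 = 49.
sqrt(49) = 7, so x = (-1 ± 7)/2: x = 3 or x = -4.

x = -4, x = 2, x = 3


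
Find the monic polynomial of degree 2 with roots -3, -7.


A monic polynomial with roots -3, -7 is:
p(x) = (x + 3)(x + 7)
After multiplying by (x + 3): x + 3
After multiplying by (x + 7): x^2 + 10x + 21

x^2 + 10x + 21


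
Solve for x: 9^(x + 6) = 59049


Express both sides with the same base.
59049 = 9^5
Since the bases match, equate exponents: x + 6 = 5
So x = 5 - (6) = -1

x = -1


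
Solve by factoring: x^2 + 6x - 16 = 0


We need two numbers that multiply to -16 and add to 6.
Those numbers are -2 and 8 (since (-2) * 8 = -16 and (-2) + 8 = 6).
So x^2 + 6x - 16 = (x - 2)(x + 8) = 0
Setting each factor to zero: x = 2 or x = -8

x = -8, x = 2


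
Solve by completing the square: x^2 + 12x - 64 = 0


Start: x^2 + 12x - 64 = 0
Move constant: x^2 + 12x = 64
Half of 12 is 6, squared is 36
Add 36 to both sides: x^2 + 12x + 36 = 100
(x + 6)^2 = 100
x + 6 = ±10
x = -6 + 10 = 4 or x = -6 - 10 = -16

x = -16, x = 4


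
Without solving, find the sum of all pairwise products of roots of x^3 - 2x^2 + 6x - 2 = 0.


By Vieta's formulas for x^3 + bx^2 + cx + d = 0:
  r1 + r2 + r3 = -b/a = 2
  r1*r2 + r1*r3 + r2*r3 = c/a = 6
  r1*r2*r3 = -d/a = 2


Sum of pairwise products = 6


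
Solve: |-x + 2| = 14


An absolute value equation |expr| = 14 gives two cases:
Case 1: -x + 2 = 14
  -x = 12, so x = -12
Case 2: -x + 2 = -14
  -x = -16, so x = 16

x = -12, x = 16


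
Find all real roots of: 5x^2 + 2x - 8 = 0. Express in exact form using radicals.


Using the quadratic formula: x = (-b ± sqrt(b^2 - 4ac)) / (2a)
Here a = 5, b = 2, c = -8
Discriminant = b^2 - 4ac = 2^2 - 4(5)(-8) = 4 + 160 = 164
Since discriminant = 164 > 0, there are two real roots.
x = (-2 ± 2*sqrt(41)) / 10
Simplifying: x = (-1 ± sqrt(41)) / 5
Numerically: x ≈ 1.0806 or x ≈ -1.4806

x = (-1 + sqrt(41)) / 5 or x = (-1 - sqrt(41)) / 5


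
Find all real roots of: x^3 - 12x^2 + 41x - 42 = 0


Let p(x) = x^3 - 12x^2 + 41x - 42. By the rational root theorem (leading coefficient 1), any rational root is an integer divisor of 42: try ±1, ±2, ... in turn.
Test x = 1: value = -12 ≠ 0.
Test x = -1: value = -96 ≠ 0.
Test x = 2: value = 0 ✓, so (x - 2) is a factor.
Synthetic division by (x - 2): bring down 1; 1(2) - 12 = -10; (-10)(2) + 41 = 21; 21(2) - 42 = 0 → quotient x^2 - 10x + 21, remainder 0.
Solve the quadratic x^2 - 10x + 21 = 0: discriminant = (-10)^2 - 4(1)(21) = 100 - 84 = 16.
sqrt(16) = 4, so x = (10 ± 4)/2: x = 7 or x = 3.

x = 2, x = 3, x = 7


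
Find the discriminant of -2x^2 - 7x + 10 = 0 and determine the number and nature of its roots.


For ax^2 + bx + c = 0, discriminant D = b^2 - 4ac
Here a = -2, b = -7, c = 10
D = (-7)^2 - 4(-2)(10) = 49 + 80 = 129

D = 129 > 0 but not a perfect square
The equation has 2 distinct real irrational roots.

Discriminant = 129, 2 distinct real irrational roots


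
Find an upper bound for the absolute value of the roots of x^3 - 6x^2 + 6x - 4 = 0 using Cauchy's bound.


Cauchy's bound: all roots r satisfy |r| <= 1 + max(|a_i/a_n|) for i = 0,...,n-1
where a_n is the leading coefficient.

Coefficients: [1, -6, 6, -4]
Leading coefficient a_n = 1
Ratios |a_i/a_n|: 6, 6, 4
Maximum ratio: 6
Cauchy's bound: |r| <= 1 + 6 = 7

Upper bound = 7


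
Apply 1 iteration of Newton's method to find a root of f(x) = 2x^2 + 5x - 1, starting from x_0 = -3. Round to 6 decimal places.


Newton's method: x_(n+1) = x_n - f(x_n)/f'(x_n)
f(x) = 2x^2 + 5x - 1
f'(x) = 4x + 5

Iteration 1:
  f(-3.000000) = 2.000000
  f'(-3.000000) = -7.000000
  x_1 = -3.000000 - (2.000000)/(-7.000000) = -2.714286

x_1 = -2.714286


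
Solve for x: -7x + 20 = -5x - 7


Starting with: -7x + 20 = -5x - 7
Move all x terms to left: (-7 + 5)x = -7 - 20
Simplify: -2x = -27
Divide both sides by -2: x = 27/2

x = 27/2


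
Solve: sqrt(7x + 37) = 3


Square both sides: 7x + 37 = 3^2 = 9
7x = 9 - 37 = -28
x = -4
Check: sqrt(7*(-4) + 37) = sqrt(9) = 3 ✓

x = -4


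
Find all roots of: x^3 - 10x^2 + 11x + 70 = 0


Let p(x) = x^3 - 10x^2 + 11x + 70. By the rational root theorem (leading coefficient 1), any rational root is an integer divisor of 70: try ±1, ±2, ... in turn.
Test x = 1: value = 72 ≠ 0.
Test x = -1: value = 48 ≠ 0.
Test x = 2: value = 60 ≠ 0.
Test x = -2: value = 0 ✓, so (x + 2) is a factor.
Synthetic division by (x + 2): bring down 1; 1(-2) - 10 = -12; (-12)(-2) + 11 = 35; 35(-2) + 70 = 0 → quotient x^2 - 12x + 35, remainder 0.
Solve the quadratic x^2 - 12x + 35 = 0: discriminant = (-12)^2 - 4(1)(35) = 144 - 140 = 4.
sqrt(4) = 2, so x = (12 ± 2)/2: x = 7 or x = 5.
Collecting all roots found:

x = -2, x = 5, x = 7


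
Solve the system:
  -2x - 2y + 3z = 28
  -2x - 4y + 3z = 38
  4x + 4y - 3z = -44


Using Cramer's rule. Expand each determinant along the first row.
D  = (-2)*[(-4)*(-3) - 3*4] - (-2)*[(-2)*(-3) - 3*4] + 3*[(-2)*4 - (-4)*4]
  = (-2)*(0) - (-2)*(-6) + 3*(8) = 12
Dx = 28*[(-4)*(-3) - 3*4] - (-2)*[38*(-3) - 3*(-44)] + 3*[38*4 - (-4)*(-44)]
  = 28*(0) - (-2)*(18) + 3*(-24) = -36
Dy = (-2)*[38*(-3) - 3*(-44)] - 28*[(-2)*(-3) - 3*4] + 3*[(-2)*(-44) - 38*4]
  = (-2)*(18) - 28*(-6) + 3*(-64) = -60
Dz = (-2)*[(-4)*(-44) - 38*4] - (-2)*[(-2)*(-44) - 38*4] + 28*[(-2)*4 - (-4)*4]
  = (-2)*(24) - (-2)*(-64) + 28*(8) = 48
x = Dx/D = -36/12 = -3, y = Dy/D = -60/12 = -5, z = Dz/D = 48/12 = 4
Check eq1: (-2)(-3) + (-2)(-5) + (3)(4) = 28 = 28 ✓
Check eq2: (-2)(-3) + (-4)(-5) + (3)(4) = 38 = 38 ✓
Check eq3: (4)(-3) + (4)(-5) + (-3)(4) = -44 = -44 ✓

x = -3, y = -5, z = 4


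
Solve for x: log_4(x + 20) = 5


Convert to exponential form: x + 20 = 4^5 = 1024
x = 1024 - 20 = 1004
Check: log_4(1004 + 20) = log_4(1024) = log_4(1024) = 5 ✓

x = 1004


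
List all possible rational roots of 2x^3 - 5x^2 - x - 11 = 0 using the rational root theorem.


Rational root theorem: possible roots are ±p/q where:
  p divides the constant term (-11): p ∈ {1, 11}
  q divides the leading coefficient (2): q ∈ {1, 2}

All possible rational roots: -11, -11/2, -1, -1/2, 1/2, 1, 11/2, 11

-11, -11/2, -1, -1/2, 1/2, 1, 11/2, 11


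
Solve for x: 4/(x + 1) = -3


Multiply both sides by (x + 1): 4 = -3(x + 1)
Distribute: 4 = -3x - 3
-3x = 4 + 3 = 7
x = -7/3

x = -7/3


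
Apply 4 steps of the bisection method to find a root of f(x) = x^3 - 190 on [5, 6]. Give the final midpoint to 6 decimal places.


f(x) = x^3 - 190
f(5) = -65 < 0
f(6) = 26 > 0

Step 1: midpoint = (5.000000 + 6.000000)/2 = 5.500000
  f(5.500000) = -23.625000
  f(mid) < 0, so root is in [5.500000, 6.000000]

Step 2: midpoint = (5.500000 + 6.000000)/2 = 5.750000
  f(5.750000) = 0.109375
  f(mid) > 0, so root is in [5.500000, 5.750000]

Step 3: midpoint = (5.500000 + 5.750000)/2 = 5.625000
  f(5.625000) = -12.021484
  f(mid) < 0, so root is in [5.625000, 5.750000]

Step 4: midpoint = (5.625000 + 5.750000)/2 = 5.687500
  f(5.687500) = -6.022705
  f(mid) < 0, so root is in [5.687500, 5.750000]

midpoint = 5.687500


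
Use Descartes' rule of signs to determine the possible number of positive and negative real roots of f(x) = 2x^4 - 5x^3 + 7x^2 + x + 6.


Descartes' rule of signs:

For positive roots, count sign changes in f(x) = 2x^4 - 5x^3 + 7x^2 + x + 6:
Signs of coefficients: +, -, +, +, +
Number of sign changes: 2
Possible positive real roots: 2, 0

For negative roots, examine f(-x) = 2x^4 + 5x^3 + 7x^2 - x + 6:
Signs of coefficients: +, +, +, -, +
Number of sign changes: 2
Possible negative real roots: 2, 0

Positive roots: 2 or 0; Negative roots: 2 or 0


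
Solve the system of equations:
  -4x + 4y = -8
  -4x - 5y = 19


Using Cramer's rule:
Determinant D = (-4)(-5) - (-4)(4) = 20 + 16 = 36
Dx = (-8)(-5) - (19)(4) = 40 - 76 = -36
Dy = (-4)(19) - (-4)(-8) = -76 - 32 = -108
x = Dx/D = -36/36 = -1
y = Dy/D = -108/36 = -3

x = -1, y = -3


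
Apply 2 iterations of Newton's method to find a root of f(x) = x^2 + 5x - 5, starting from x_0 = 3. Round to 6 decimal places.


Newton's method: x_(n+1) = x_n - f(x_n)/f'(x_n)
f(x) = x^2 + 5x - 5
f'(x) = 2x + 5

Iteration 1:
  f(3.000000) = 19.000000
  f'(3.000000) = 11.000000
  x_1 = 3.000000 - (19.000000)/(11.000000) = 1.272727

Iteration 2:
  f(1.272727) = 2.983471
  f'(1.272727) = 7.545455
  x_2 = 1.272727 - (2.983471)/(7.545455) = 0.877327

x_2 = 0.877327


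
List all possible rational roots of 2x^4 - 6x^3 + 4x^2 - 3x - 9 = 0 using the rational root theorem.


Rational root theorem: possible roots are ±p/q where:
  p divides the constant term (-9): p ∈ {1, 3, 9}
  q divides the leading coefficient (2): q ∈ {1, 2}

All possible rational roots: -9, -9/2, -3, -3/2, -1, -1/2, 1/2, 1, 3/2, 3, 9/2, 9

-9, -9/2, -3, -3/2, -1, -1/2, 1/2, 1, 3/2, 3, 9/2, 9


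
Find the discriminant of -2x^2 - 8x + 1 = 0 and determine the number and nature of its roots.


For ax^2 + bx + c = 0, discriminant D = b^2 - 4ac
Here a = -2, b = -8, c = 1
D = (-8)^2 - 4(-2)(1) = 64 + 8 = 72

D = 72 > 0 but not a perfect square
The equation has 2 distinct real irrational roots.

Discriminant = 72, 2 distinct real irrational roots


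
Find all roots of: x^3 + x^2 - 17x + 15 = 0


Let p(x) = x^3 + x^2 - 17x + 15. By the rational root theorem (leading coefficient 1), any rational root is an integer divisor of 15: try ±1, ±2, ... in turn.
Test x = 1: value = 0 ✓, so (x - 1) is a factor.
Synthetic division by (x - 1): bring down 1; 1(1) + 1 = 2; 2(1) - 17 = -15; (-15)(1) + 15 = 0 → quotient x^2 + 2x - 15, remainder 0.
Solve the quadratic x^2 + 2x - 15 = 0: discriminant = 2^2 - 4(1)(-15) = 4 + 60 = 64.
sqrt(64) = 8, so x = (-2 ± 8)/2: x = 3 or x = -5.
Collecting all roots found:

x = -5, x = 1, x = 3


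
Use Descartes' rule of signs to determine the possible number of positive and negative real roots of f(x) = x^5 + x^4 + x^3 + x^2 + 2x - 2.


Descartes' rule of signs:

For positive roots, count sign changes in f(x) = x^5 + x^4 + x^3 + x^2 + 2x - 2:
Signs of coefficients: +, +, +, +, +, -
Number of sign changes: 1
Possible positive real roots: 1

For negative roots, examine f(-x) = -x^5 + x^4 - x^3 + x^2 - 2x - 2:
Signs of coefficients: -, +, -, +, -, -
Number of sign changes: 4
Possible negative real roots: 4, 2, 0

Positive roots: 1; Negative roots: 4 or 2 or 0


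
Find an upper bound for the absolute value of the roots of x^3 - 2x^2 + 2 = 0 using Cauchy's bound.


Cauchy's bound: all roots r satisfy |r| <= 1 + max(|a_i/a_n|) for i = 0,...,n-1
where a_n is the leading coefficient.

Coefficients: [1, -2, 0, 2]
Leading coefficient a_n = 1
Ratios |a_i/a_n|: 2, 0, 2
Maximum ratio: 2
Cauchy's bound: |r| <= 1 + 2 = 3

Upper bound = 3


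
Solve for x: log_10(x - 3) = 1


Convert to exponential form: x - 3 = 10^1 = 10
x = 10 + 3 = 13
Check: log_10(13 - 3) = log_10(10) = log_10(10) = 1 ✓

x = 13


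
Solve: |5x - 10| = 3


An absolute value equation |expr| = 3 gives two cases:
Case 1: 5x - 10 = 3
  5x = 13, so x = 13/5
Case 2: 5x - 10 = -3
  5x = 7, so x = 7/5

x = 7/5, x = 13/5


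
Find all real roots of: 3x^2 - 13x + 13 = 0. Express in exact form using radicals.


Using the quadratic formula: x = (-b ± sqrt(b^2 - 4ac)) / (2a)
Here a = 3, b = -13, c = 13
Discriminant = b^2 - 4ac = (-13)^2 - 4(3)(13) = 169 - 156 = 13
Since discriminant = 13 > 0, there are two real roots.
x = (13 ± sqrt(13)) / 6
Numerically: x ≈ 2.7676 or x ≈ 1.5657

x = (13 + sqrt(13)) / 6 or x = (13 - sqrt(13)) / 6


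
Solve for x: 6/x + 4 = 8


Subtract 4 from both sides: 6/x = 4
Multiply both sides by x: 6 = 4 * x
Divide by 4: x = 3/2

x = 3/2


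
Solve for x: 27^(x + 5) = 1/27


Express both sides with the same base.
1/27 = 27^(-1)
Since the bases match, equate exponents: x + 5 = -1
So x = -1 - (5) = -6

x = -6


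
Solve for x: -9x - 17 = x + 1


Starting with: -9x - 17 = x + 1
Move all x terms to left: (-9 - 1)x = 1 + 17
Simplify: -10x = 18
Divide both sides by -10: x = -9/5

x = -9/5


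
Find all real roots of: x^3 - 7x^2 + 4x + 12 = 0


Let p(x) = x^3 - 7x^2 + 4x + 12. By the rational root theorem (leading coefficient 1), any rational root is an integer divisor of 12: try ±1, ±2, ... in turn.
Test x = 1: value = 10 ≠ 0.
Test x = -1: value = 0 ✓, so (x + 1) is a factor.
Synthetic division by (x + 1): bring down 1; 1(-1) - 7 = -8; (-8)(-1) + 4 = 12; 12(-1) + 12 = 0 → quotient x^2 - 8x + 12, remainder 0.
Solve the quadratic x^2 - 8x + 12 = 0: discriminant = (-8)^2 - 4(1)(12) = 64 - 48 = 16.
sqrt(16) = 4, so x = (8 ± 4)/2: x = 6 or x = 2.

x = -1, x = 2, x = 6


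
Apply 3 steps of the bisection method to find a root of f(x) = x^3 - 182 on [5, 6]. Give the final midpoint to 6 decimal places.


f(x) = x^3 - 182
f(5) = -57 < 0
f(6) = 34 > 0

Step 1: midpoint = (5.000000 + 6.000000)/2 = 5.500000
  f(5.500000) = -15.625000
  f(mid) < 0, so root is in [5.500000, 6.000000]

Step 2: midpoint = (5.500000 + 6.000000)/2 = 5.750000
  f(5.750000) = 8.109375
  f(mid) > 0, so root is in [5.500000, 5.750000]

Step 3: midpoint = (5.500000 + 5.750000)/2 = 5.625000
  f(5.625000) = -4.021484
  f(mid) < 0, so root is in [5.625000, 5.750000]

midpoint = 5.625000


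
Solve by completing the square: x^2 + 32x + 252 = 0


Start: x^2 + 32x + 252 = 0
Move constant: x^2 + 32x = -252
Half of 32 is 16, squared is 256
Add 256 to both sides: x^2 + 32x + 256 = 4
(x + 16)^2 = 4
x + 16 = ±2
x = -16 + 2 = -14 or x = -16 - 2 = -18

x = -18, x = -14


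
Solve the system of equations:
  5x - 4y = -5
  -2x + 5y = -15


Using Cramer's rule:
Determinant D = (5)(5) - (-2)(-4) = 25 - 8 = 17
Dx = (-5)(5) - (-15)(-4) = -25 - 60 = -85
Dy = (5)(-15) - (-2)(-5) = -75 - 10 = -85
x = Dx/D = -85/17 = -5
y = Dy/D = -85/17 = -5

x = -5, y = -5


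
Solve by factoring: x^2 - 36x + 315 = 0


We need two numbers that multiply to 315 and add to -36.
Those numbers are -15 and -21 (since (-15) * (-21) = 315 and (-15) + (-21) = -36).
So x^2 - 36x + 315 = (x - 15)(x - 21) = 0
Setting each factor to zero: x = 15 or x = 21

x = 15, x = 21


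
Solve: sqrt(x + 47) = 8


Square both sides: x + 47 = 8^2 = 64
x = 64 - 47 = 17
x = 17
Check: sqrt(1*17 + 47) = sqrt(64) = 8 ✓

x = 17


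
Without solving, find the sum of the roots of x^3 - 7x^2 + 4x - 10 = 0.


By Vieta's formulas for x^3 + bx^2 + cx + d = 0:
  r1 + r2 + r3 = -b/a = 7
  r1*r2 + r1*r3 + r2*r3 = c/a = 4
  r1*r2*r3 = -d/a = 10


Sum = 7


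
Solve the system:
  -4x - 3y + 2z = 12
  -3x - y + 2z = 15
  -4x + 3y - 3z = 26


Using Cramer's rule. Expand each determinant along the first row.
D  = (-4)*[(-1)*(-3) - 2*3] - (-3)*[(-3)*(-3) - 2*(-4)] + 2*[(-3)*3 - (-1)*(-4)]
  = (-4)*(-3) - (-3)*(17) + 2*(-13) = 37
Dx = 12*[(-1)*(-3) - 2*3] - (-3)*[15*(-3) - 2*26] + 2*[15*3 - (-1)*26]
  = 12*(-3) - (-3)*(-97) + 2*(71) = -185
Dy = (-4)*[15*(-3) - 2*26] - 12*[(-3)*(-3) - 2*(-4)] + 2*[(-3)*26 - 15*(-4)]
  = (-4)*(-97) - 12*(17) + 2*(-18) = 148
Dz = (-4)*[(-1)*26 - 15*3] - (-3)*[(-3)*26 - 15*(-4)] + 12*[(-3)*3 - (-1)*(-4)]
  = (-4)*(-71) - (-3)*(-18) + 12*(-13) = 74
x = Dx/D = -185/37 = -5, y = Dy/D = 148/37 = 4, z = Dz/D = 74/37 = 2
Check eq1: (-4)(-5) + (-3)(4) + (2)(2) = 12 = 12 ✓
Check eq2: (-3)(-5) + (-1)(4) + (2)(2) = 15 = 15 ✓
Check eq3: (-4)(-5) + (3)(4) + (-3)(2) = 26 = 26 ✓

x = -5, y = 4, z = 2


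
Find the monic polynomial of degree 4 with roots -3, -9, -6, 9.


A monic polynomial with roots -3, -9, -6, 9 is:
p(x) = (x + 3)(x + 9)(x + 6)(x - 9)
After multiplying by (x + 3): x + 3
After multiplying by (x + 9): x^2 + 12x + 27
After multiplying by (x + 6): x^3 + 18x^2 + 99x + 162
After multiplying by (x - 9): x^4 + 9x^3 - 63x^2 - 729x - 1458

x^4 + 9x^3 - 63x^2 - 729x - 1458


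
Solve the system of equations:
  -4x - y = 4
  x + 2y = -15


Using Cramer's rule:
Determinant D = (-4)(2) - (1)(-1) = -8 + 1 = -7
Dx = (4)(2) - (-15)(-1) = 8 - 15 = -7
Dy = (-4)(-15) - (1)(4) = 60 - 4 = 56
x = Dx/D = -7/-7 = 1
y = Dy/D = 56/-7 = -8

x = 1, y = -8


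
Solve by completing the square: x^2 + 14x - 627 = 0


Start: x^2 + 14x - 627 = 0
Move constant: x^2 + 14x = 627
Half of 14 is 7, squared is 49
Add 49 to both sides: x^2 + 14x + 49 = 676
(x + 7)^2 = 676
x + 7 = ±26
x = -7 + 26 = 19 or x = -7 - 26 = -33

x = -33, x = 19


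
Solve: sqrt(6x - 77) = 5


Square both sides: 6x - 77 = 5^2 = 25
6x = 25 + 77 = 102
x = 17
Check: sqrt(6*17 - 77) = sqrt(25) = 5 ✓

x = 17


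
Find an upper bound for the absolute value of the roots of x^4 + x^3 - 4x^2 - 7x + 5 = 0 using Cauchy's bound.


Cauchy's bound: all roots r satisfy |r| <= 1 + max(|a_i/a_n|) for i = 0,...,n-1
where a_n is the leading coefficient.

Coefficients: [1, 1, -4, -7, 5]
Leading coefficient a_n = 1
Ratios |a_i/a_n|: 1, 4, 7, 5
Maximum ratio: 7
Cauchy's bound: |r| <= 1 + 7 = 8

Upper bound = 8


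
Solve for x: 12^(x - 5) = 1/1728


Express both sides with the same base.
1/1728 = 12^(-3)
Since the bases match, equate exponents: x - 5 = -3
So x = -3 - (-5) = 2

x = 2


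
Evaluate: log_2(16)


We need the exponent such that 2^? = 16
2^4 = 16
Therefore log_2(16) = 4

4


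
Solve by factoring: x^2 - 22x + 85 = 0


We need two numbers that multiply to 85 and add to -22.
Those numbers are -17 and -5 (since (-17) * (-5) = 85 and (-17) + (-5) = -22).
So x^2 - 22x + 85 = (x - 17)(x - 5) = 0
Setting each factor to zero: x = 17 or x = 5

x = 5, x = 17


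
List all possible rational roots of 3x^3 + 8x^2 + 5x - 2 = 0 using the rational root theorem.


Rational root theorem: possible roots are ±p/q where:
  p divides the constant term (-2): p ∈ {1, 2}
  q divides the leading coefficient (3): q ∈ {1, 3}

All possible rational roots: -2, -1, -2/3, -1/3, 1/3, 2/3, 1, 2

-2, -1, -2/3, -1/3, 1/3, 2/3, 1, 2


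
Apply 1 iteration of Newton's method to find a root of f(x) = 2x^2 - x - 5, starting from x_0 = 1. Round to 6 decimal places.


Newton's method: x_(n+1) = x_n - f(x_n)/f'(x_n)
f(x) = 2x^2 - x - 5
f'(x) = 4x - 1

Iteration 1:
  f(1.000000) = -4.000000
  f'(1.000000) = 3.000000
  x_1 = 1.000000 - (-4.000000)/(3.000000) = 2.333333

x_1 = 2.333333


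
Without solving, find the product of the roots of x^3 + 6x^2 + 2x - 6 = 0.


By Vieta's formulas for x^3 + bx^2 + cx + d = 0:
  r1 + r2 + r3 = -b/a = -6
  r1*r2 + r1*r3 + r2*r3 = c/a = 2
  r1*r2*r3 = -d/a = 6


Product = 6


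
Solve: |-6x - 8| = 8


An absolute value equation |expr| = 8 gives two cases:
Case 1: -6x - 8 = 8
  -6x = 16, so x = -8/3
Case 2: -6x - 8 = -8
  -6x = 0, so x = 0

x = -8/3, x = 0


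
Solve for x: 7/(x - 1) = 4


Multiply both sides by (x - 1): 7 = 4(x - 1)
Distribute: 7 = 4x - 4
4x = 7 + 4 = 11
x = 11/4

x = 11/4


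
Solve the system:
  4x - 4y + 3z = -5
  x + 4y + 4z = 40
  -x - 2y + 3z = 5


Using Cramer's rule. Expand each determinant along the first row.
D  = 4*[4*3 - 4*(-2)] - (-4)*[1*3 - 4*(-1)] + 3*[1*(-2) - 4*(-1)]
  = 4*(20) - (-4)*(7) + 3*(2) = 114
Dx = (-5)*[4*3 - 4*(-2)] - (-4)*[40*3 - 4*5] + 3*[40*(-2) - 4*5]
  = (-5)*(20) - (-4)*(100) + 3*(-100) = 0
Dy = 4*[40*3 - 4*5] - (-5)*[1*3 - 4*(-1)] + 3*[1*5 - 40*(-1)]
  = 4*(100) - (-5)*(7) + 3*(45) = 570
Dz = 4*[4*5 - 40*(-2)] - (-4)*[1*5 - 40*(-1)] + (-5)*[1*(-2) - 4*(-1)]
  = 4*(100) - (-4)*(45) + (-5)*(2) = 570
x = Dx/D = 0/114 = 0, y = Dy/D = 570/114 = 5, z = Dz/D = 570/114 = 5
Check eq1: (4)(0) + (-4)(5) + (3)(5) = -5 = -5 ✓
Check eq2: (1)(0) + (4)(5) + (4)(5) = 40 = 40 ✓
Check eq3: (-1)(0) + (-2)(5) + (3)(5) = 5 = 5 ✓

x = 0, y = 5, z = 5


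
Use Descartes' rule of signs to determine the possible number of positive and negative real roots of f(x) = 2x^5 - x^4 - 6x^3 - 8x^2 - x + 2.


Descartes' rule of signs:

For positive roots, count sign changes in f(x) = 2x^5 - x^4 - 6x^3 - 8x^2 - x + 2:
Signs of coefficients: +, -, -, -, -, +
Number of sign changes: 2
Possible positive real roots: 2, 0

For negative roots, examine f(-x) = -2x^5 - x^4 + 6x^3 - 8x^2 + x + 2:
Signs of coefficients: -, -, +, -, +, +
Number of sign changes: 3
Possible negative real roots: 3, 1

Positive roots: 2 or 0; Negative roots: 3 or 1
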